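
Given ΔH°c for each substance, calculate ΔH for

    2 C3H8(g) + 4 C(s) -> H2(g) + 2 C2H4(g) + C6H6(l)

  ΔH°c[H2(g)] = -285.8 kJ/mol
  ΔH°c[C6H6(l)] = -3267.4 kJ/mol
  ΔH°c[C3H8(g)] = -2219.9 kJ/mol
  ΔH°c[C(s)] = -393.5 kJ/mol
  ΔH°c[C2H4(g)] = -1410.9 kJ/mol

Using ΔH = Σ nΔHc°(reactants) − Σ nΔHc°(products):
= [2·(-2219.9) + 4·(-393.5)] − [1·(-285.8) + 2·(-1410.9) + 1·(-3267.4)]
= 361.2 kJ/mol

ΔH = 361.2 kJ/mol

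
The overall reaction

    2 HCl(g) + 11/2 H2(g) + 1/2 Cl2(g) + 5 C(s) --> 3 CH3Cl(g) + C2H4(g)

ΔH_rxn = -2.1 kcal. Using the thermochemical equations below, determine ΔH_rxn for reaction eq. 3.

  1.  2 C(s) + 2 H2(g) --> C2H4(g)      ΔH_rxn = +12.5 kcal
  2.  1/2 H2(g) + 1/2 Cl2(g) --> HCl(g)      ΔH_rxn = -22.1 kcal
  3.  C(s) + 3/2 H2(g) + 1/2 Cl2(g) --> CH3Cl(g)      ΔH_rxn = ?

ΔH_rxn = -19.6 kcal

eq. 1 as written: +12.5 kcal
eq. 2 reversed and × 2: (-2)·(-22.1) = +44.2 kcal
eq. 3 × 3: contributes 3·x
-2.1 = (+12.5) + (+44.2) + 3·x
x = (-2.1 − (+56.7)) / (3) = -19.6 kcal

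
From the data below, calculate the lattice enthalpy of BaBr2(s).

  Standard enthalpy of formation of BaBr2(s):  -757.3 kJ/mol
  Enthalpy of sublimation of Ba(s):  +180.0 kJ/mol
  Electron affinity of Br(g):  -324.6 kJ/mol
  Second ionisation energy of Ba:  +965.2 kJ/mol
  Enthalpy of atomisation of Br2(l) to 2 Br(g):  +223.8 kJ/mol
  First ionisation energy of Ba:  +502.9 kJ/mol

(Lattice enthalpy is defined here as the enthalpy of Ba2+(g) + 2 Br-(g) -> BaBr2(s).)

ΔHf° = 1·ΔHsub + 1·(ΣIE) + 1·D(Br2) + 2·EA + U
-757.3 = 1·(+180.0) + 1·(+1468.1) + 1·(+223.8) + 2·(-324.6) + U
U = -757.3 − (+1222.7) = -1980.0 kJ/mol

U = -1980.0 kJ/mol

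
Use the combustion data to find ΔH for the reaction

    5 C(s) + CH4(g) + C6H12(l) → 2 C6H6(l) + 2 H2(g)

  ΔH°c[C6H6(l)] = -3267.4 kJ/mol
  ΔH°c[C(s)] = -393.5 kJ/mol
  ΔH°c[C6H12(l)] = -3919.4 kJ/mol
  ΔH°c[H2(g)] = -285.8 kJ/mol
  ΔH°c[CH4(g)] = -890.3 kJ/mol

Using ΔH = Σ nΔHc°(reactants) − Σ nΔHc°(products):
= [5·(-393.5) + 1·(-890.3) + 1·(-3919.4)] − [2·(-3267.4) + 2·(-285.8)]
= 329.2 kJ/mol

ΔH = 329.2 kJ/mol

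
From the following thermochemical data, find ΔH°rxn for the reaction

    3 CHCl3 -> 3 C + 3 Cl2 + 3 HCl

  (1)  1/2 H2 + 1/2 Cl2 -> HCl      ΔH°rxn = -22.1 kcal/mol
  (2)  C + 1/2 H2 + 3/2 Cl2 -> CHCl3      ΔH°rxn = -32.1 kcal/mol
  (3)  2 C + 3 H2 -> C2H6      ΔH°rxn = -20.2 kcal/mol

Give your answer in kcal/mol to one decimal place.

(1) × 3: (3)·(-22.1) = -66.3 kcal/mol
(2) reversed and × 3: (-3)·(-32.1) = +96.3 kcal/mol
(3): not needed.
ΔH°rxn = (-66.3) + (+96.3) = 30.0 kcal/mol

ΔH°rxn = 30.0 kcal/mol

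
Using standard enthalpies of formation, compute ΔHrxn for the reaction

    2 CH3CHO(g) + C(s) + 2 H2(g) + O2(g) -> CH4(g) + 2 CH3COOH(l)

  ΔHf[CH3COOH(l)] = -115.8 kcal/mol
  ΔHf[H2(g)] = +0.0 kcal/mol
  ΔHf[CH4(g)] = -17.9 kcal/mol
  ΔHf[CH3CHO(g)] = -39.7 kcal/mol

ΔHrxn = -170.1 kcal/mol

Products: 1·(-17.9) + 2·(-115.8) = -249.5
Reactants: 2·(-39.7) + 1·(+0.0) + 2·(+0.0) + 1·(+0.0) = -79.4
ΔHrxn = (-249.5) − (-79.4) = -170.1 kcal/mol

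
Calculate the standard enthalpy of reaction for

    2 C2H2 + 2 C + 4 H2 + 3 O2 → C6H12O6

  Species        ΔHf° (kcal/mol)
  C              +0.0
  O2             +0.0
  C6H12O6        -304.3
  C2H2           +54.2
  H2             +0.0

Products: 1·(-304.3) = -304.3
Reactants: 2·(+54.2) + 2·(+0.0) + 4·(+0.0) + 3·(+0.0) = +108.4
ΔH° = (-304.3) − (+108.4) = -412.7 kcal/mol

ΔH° = -412.7 kcal/mol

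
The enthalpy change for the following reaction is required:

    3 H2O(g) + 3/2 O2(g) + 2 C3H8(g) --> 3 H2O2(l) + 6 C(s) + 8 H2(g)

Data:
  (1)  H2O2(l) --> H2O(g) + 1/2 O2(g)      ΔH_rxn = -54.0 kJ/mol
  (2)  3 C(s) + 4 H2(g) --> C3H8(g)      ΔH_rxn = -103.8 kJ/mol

ΔH_rxn = 369.6 kJ/mol

(1) reversed and × 3: (-3)·(-54.0) = +162.0 kJ/mol
(2) reversed and × 2: (-2)·(-103.8) = +207.6 kJ/mol
ΔH_rxn = (-3)·(-54.0) + (-2)·(-103.8) = 369.6 kJ/mol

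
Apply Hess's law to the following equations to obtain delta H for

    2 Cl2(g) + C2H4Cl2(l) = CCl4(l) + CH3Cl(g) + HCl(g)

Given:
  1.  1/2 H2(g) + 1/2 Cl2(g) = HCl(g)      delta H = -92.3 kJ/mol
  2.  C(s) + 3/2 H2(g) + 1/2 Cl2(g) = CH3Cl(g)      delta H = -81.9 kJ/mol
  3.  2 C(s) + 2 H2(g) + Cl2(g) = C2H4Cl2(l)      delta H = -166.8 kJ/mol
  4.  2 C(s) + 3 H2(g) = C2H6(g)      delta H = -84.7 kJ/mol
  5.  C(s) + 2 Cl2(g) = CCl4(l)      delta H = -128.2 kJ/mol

eq. 1 as written (HCl(g) already on the product side): -92.3 kJ/mol
eq. 2 as written (CH3Cl(g) already on the product side): -81.9 kJ/mol
eq. 3 reversed (reverse to put C2H4Cl2(l) on the reactant side): +166.8 kJ/mol
eq. 4: not needed (C2H6(g) appears nowhere else).
eq. 5 as written (CCl4(l) already on the product side): -128.2 kJ/mol
delta H = (1)·(-92.3) + (1)·(-81.9) + (-1)·(-166.8) + (1)·(-128.2) = -135.6 kJ/mol

delta H = -135.6 kJ/mol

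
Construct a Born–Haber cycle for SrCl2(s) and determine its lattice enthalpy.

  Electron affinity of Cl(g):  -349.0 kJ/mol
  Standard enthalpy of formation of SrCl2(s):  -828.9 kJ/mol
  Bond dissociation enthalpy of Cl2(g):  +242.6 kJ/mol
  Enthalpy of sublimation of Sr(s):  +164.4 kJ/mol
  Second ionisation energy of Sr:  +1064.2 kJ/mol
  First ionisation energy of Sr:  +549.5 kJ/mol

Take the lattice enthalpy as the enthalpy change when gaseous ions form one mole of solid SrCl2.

ΔHf° = 1·ΔHsub + 1·(ΣIE) + 1·D(Cl2) + 2·EA + U
-828.9 = 1·(+164.4) + 1·(+1613.7) + 1·(+242.6) + 2·(-349.0) + U
U = -828.9 − (+1322.7) = -2151.6 kJ/mol

U = -2151.6 kJ/mol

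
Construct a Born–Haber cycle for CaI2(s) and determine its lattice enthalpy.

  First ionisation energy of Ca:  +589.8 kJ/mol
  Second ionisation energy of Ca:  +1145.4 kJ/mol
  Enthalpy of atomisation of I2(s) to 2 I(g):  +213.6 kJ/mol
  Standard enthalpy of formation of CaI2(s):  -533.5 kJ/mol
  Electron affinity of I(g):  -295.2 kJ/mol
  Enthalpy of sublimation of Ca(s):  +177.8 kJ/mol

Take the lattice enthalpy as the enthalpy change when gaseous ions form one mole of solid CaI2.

ΔHf° = 1·ΔHsub + 1·(ΣIE) + 1·D(I2) + 2·EA + U
-533.5 = 1·(+177.8) + 1·(+1735.2) + 1·(+213.6) + 2·(-295.2) + U
U = -533.5 − (+1536.2) = -2069.7 kJ/mol

U = -2069.7 kJ/mol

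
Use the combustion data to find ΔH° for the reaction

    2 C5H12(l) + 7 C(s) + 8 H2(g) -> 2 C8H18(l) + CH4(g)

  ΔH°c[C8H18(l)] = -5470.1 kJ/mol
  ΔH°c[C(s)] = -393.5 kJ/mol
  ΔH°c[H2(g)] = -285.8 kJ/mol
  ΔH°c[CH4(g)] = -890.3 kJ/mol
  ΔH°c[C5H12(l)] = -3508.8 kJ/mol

With combustion enthalpies, reactants minus products:
= [2·(-3508.8) + 7·(-393.5) + 8·(-285.8)] − [2·(-5470.1) + 1·(-890.3)]
= -228.0 kJ/mol

ΔH° = -228.0 kJ/mol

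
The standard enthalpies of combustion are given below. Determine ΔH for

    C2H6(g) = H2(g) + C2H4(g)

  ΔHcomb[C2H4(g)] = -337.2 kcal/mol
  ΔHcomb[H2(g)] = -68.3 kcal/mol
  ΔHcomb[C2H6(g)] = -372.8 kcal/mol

With combustion enthalpies, reactants minus products:
= [1·(-372.8)] − [1·(-68.3) + 1·(-337.2)]
= 32.7 kcal/mol

ΔH = 32.7 kcal/mol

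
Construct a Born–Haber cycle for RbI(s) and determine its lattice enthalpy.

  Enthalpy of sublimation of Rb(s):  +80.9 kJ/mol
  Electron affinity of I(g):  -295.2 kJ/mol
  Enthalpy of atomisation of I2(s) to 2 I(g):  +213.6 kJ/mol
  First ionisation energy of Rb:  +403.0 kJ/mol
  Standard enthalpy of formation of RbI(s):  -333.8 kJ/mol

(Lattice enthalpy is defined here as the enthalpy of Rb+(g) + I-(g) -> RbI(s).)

U = -629.3 kJ/mol

ΔHf° = 1·ΔHsub + 1·(ΣIE) + 1/2·D(I2) + 1·EA + U
-333.8 = 1·(+80.9) + 1·(+403.0) + 1/2·(+213.6) + 1·(-295.2) + U
U = -333.8 − (+295.5) = -629.3 kJ/mol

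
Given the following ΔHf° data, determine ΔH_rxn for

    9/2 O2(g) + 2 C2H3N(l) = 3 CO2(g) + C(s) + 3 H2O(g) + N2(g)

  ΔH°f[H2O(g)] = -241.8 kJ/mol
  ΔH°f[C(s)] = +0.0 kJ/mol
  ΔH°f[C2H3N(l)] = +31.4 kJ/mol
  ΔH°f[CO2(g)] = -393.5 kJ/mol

Products: 3·(-393.5) + 1·(+0.0) + 3·(-241.8) + 1·(+0.0) = -1905.9
Reactants: 9/2·(+0.0) + 2·(+31.4) = +62.8
ΔH_rxn = (-1905.9) − (+62.8) = -1968.7 kJ/mol

ΔH_rxn = -1968.7 kJ/mol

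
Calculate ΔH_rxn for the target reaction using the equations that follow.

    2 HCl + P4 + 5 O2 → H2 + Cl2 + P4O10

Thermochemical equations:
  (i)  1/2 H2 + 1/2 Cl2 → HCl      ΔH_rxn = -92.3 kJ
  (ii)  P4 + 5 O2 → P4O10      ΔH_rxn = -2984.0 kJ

ΔH_rxn = -2799.4 kJ

(i) reversed and × 2 (HCl must end up as a reactant; scale by 2 for the 2 HCl): (-2)·(-92.3) = +184.6 kJ
(ii) as written (P4O10 already on the product side): -2984.0 kJ
By Hess's law, ΔH_rxn = (+184.6) + (-2984.0) = -2799.4 kJ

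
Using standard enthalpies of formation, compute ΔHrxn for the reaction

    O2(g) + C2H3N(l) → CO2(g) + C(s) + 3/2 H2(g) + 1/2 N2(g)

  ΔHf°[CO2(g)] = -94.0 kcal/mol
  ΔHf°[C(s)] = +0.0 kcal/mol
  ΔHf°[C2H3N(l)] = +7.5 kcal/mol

Products: 1·(-94.0) + 1·(+0.0) + 3/2·(+0.0) + 1/2·(+0.0) = -94.0
Reactants: 1·(+0.0) + 1·(+7.5) = +7.5
ΔHrxn = (-94.0) − (+7.5) = -101.5 kcal/mol

ΔHrxn = -101.5 kcal/mol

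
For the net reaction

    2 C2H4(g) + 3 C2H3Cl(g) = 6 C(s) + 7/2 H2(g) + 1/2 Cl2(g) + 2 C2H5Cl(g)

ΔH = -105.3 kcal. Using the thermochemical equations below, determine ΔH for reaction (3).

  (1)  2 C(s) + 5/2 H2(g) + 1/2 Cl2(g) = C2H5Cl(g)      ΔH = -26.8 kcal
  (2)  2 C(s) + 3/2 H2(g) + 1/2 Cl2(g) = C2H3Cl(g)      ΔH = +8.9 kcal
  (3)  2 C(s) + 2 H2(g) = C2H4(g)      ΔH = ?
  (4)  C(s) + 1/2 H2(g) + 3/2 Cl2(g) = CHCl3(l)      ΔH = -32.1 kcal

ΔH = 12.5 kcal

(1) × 2: (2)·(-26.8) = -53.6 kcal
(2) reversed and × 3: (-3)·(+8.9) = -26.7 kcal
(3) reversed and × 2: contributes −2·x
(4): not needed.
-105.3 = (-53.6) + (-26.7) − 2·x
x = (-105.3 − (-80.3)) / (-2) = 12.5 kcal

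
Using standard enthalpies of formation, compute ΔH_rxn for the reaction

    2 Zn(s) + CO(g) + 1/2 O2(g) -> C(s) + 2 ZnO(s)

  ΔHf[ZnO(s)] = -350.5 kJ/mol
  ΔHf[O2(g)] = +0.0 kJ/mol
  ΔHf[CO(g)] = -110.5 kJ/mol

ΔH_rxn = -590.5 kJ/mol

Products: 1·(+0.0) + 2·(-350.5) = -701.0
Reactants: 2·(+0.0) + 1·(-110.5) + 1/2·(+0.0) = -110.5
ΔH_rxn = (-701.0) − (-110.5) = -590.5 kJ/mol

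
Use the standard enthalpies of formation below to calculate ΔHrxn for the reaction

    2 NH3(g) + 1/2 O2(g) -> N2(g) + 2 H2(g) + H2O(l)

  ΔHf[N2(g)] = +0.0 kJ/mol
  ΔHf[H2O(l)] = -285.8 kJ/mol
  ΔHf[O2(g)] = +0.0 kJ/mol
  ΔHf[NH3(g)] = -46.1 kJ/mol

ΔHrxn = -193.6 kJ/mol

Products: 1·(+0.0) + 2·(+0.0) + 1·(-285.8) = -285.8
Reactants: 2·(-46.1) + 1/2·(+0.0) = -92.2
ΔHrxn = (-285.8) − (-92.2) = -193.6 kJ/mol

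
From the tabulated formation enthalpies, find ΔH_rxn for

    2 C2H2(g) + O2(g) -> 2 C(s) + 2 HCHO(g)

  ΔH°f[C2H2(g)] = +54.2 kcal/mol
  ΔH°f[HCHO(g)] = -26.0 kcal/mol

ΔH_rxn = -160.4 kcal/mol

Products: 2·(+0.0) + 2·(-26.0) = -52.0
Reactants: 2·(+54.2) + 1·(+0.0) = +108.4
ΔH_rxn = (-52.0) − (+108.4) = -160.4 kcal/mol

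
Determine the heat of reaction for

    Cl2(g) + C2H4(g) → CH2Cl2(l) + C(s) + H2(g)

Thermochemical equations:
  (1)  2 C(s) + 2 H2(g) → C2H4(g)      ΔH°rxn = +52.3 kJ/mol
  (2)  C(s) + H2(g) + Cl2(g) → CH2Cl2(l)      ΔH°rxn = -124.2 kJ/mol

(1) reversed: -52.3 kJ/mol
(2) as written: -124.2 kJ/mol
Combining the equations, ΔH°rxn = (-52.3) + (-124.2) = -176.5 kJ/mol

ΔH°rxn = -176.5 kJ/mol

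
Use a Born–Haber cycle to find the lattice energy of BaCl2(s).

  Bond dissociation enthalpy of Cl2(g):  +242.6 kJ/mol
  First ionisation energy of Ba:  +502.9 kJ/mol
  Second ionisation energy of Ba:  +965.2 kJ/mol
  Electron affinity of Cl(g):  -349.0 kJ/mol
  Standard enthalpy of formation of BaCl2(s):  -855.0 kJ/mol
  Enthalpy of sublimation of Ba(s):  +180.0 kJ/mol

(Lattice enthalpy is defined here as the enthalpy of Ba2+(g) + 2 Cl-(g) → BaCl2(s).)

ΔHf° = 1·ΔHsub + 1·(ΣIE) + 1·D(Cl2) + 2·EA + U
-855.0 = 1·(+180.0) + 1·(+1468.1) + 1·(+242.6) + 2·(-349.0) + U
U = -855.0 − (+1192.7) = -2047.7 kJ/mol

U = -2047.7 kJ/mol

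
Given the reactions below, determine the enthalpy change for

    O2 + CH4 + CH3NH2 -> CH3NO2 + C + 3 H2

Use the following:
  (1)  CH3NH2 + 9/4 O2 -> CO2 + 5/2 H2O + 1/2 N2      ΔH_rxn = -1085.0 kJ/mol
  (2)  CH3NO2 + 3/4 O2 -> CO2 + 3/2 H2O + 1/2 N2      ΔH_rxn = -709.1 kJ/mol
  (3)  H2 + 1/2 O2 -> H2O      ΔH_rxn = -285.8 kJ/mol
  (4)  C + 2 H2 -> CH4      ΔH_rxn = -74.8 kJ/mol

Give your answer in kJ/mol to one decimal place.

(1) as written (CH3NH2 already on the reactant side): -1085.0 kJ/mol
(2) reversed (reverse to put CH3NO2 on the product side): +709.1 kJ/mol
(3) reversed: +285.8 kJ/mol
(4) reversed (reverse to put CH4 on the reactant side): +74.8 kJ/mol
ΔH_rxn = (-1085.0) + (+709.1) + (+285.8) + (+74.8) = -15.3 kJ/mol

ΔH_rxn = -15.3 kJ/mol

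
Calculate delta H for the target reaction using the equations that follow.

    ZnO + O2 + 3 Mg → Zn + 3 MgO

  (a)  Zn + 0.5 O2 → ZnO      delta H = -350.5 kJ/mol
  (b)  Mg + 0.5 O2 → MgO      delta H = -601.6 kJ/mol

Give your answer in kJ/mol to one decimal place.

(a) reversed (ZnO must end up as a reactant): +350.5 kJ/mol
(b) × 3 (scale by 3 for the 3 MgO): (3)·(-601.6) = -1804.8 kJ/mol
delta H = (+350.5) + (-1804.8) = -1454.3 kJ/mol

delta H = -1454.3 kJ/mol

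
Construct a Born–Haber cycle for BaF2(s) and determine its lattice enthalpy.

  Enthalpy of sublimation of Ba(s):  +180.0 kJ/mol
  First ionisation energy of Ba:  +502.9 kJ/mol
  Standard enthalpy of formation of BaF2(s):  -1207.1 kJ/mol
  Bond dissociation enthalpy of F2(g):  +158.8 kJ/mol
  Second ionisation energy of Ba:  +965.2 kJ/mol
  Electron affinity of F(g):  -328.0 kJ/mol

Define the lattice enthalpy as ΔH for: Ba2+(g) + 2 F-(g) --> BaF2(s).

U = -2358.0 kJ/mol

ΔHf° = 1·ΔHsub + 1·(ΣIE) + 1·D(F2) + 2·EA + U
-1207.1 = 1·(+180.0) + 1·(+1468.1) + 1·(+158.8) + 2·(-328.0) + U
U = -1207.1 − (+1150.9) = -2358.0 kJ/mol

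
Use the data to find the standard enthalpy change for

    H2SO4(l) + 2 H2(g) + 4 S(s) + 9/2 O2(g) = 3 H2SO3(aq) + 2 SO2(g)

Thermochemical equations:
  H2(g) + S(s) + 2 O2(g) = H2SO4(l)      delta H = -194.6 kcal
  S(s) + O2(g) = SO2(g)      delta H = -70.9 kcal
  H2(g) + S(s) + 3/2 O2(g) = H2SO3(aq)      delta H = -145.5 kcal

delta H = -383.7 kcal

equation 1 reversed (reverse to put H2SO4(l) on the reactant side): +194.6 kcal
equation 2 × 2 (scale by 2 for the 2 SO2(g)): (2)·(-70.9) = -141.8 kcal
equation 3 × 3 (×3 to match 3 H2SO3(aq) in the target): (3)·(-145.5) = -436.5 kcal
delta H = (+194.6) + (-141.8) + (-436.5) = -383.7 kcal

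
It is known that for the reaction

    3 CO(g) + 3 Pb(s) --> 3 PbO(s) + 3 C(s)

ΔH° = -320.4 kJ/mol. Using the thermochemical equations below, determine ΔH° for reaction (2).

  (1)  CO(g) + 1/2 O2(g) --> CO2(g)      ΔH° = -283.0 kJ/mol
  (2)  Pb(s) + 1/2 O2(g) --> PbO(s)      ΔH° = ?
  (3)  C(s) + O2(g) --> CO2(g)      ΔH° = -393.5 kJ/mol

(1) × 3: (3)·(-283.0) = -849.0 kJ/mol
(2) × 3: contributes 3·x
(3) reversed and × 3: (-3)·(-393.5) = +1180.5 kJ/mol
-320.4 = (-849.0) + (+1180.5) + 3·x
x = (-320.4 − (+331.5)) / (3) = -217.3 kJ/mol

ΔH° = -217.3 kJ/mol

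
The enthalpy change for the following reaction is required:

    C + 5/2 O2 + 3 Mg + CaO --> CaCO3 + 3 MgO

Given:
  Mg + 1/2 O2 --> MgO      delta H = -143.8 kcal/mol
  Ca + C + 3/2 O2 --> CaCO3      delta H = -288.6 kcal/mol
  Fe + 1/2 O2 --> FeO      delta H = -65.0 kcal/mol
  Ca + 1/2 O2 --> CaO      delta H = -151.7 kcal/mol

equation 1 × 3 (×3 to match 3 MgO in the target): (3)·(-143.8) = -431.4 kcal/mol
equation 2 as written (CaCO3 already on the product side): -288.6 kcal/mol
equation 3: not needed (Fe appears nowhere else).
equation 4 reversed (reverse to put CaO on the reactant side): +151.7 kcal/mol
delta H = (-431.4) + (-288.6) + (+151.7) = -568.3 kcal/mol

delta H = -568.3 kcal/mol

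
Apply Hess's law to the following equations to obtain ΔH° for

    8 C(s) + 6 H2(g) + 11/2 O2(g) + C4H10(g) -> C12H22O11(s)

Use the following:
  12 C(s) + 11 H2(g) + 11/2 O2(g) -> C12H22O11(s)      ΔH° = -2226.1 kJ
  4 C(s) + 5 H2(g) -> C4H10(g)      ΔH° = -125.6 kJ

equation 1 as written: -2226.1 kJ
equation 2 reversed: +125.6 kJ
ΔH° = (1)·(-2226.1) + (-1)·(-125.6) = -2100.5 kJ

ΔH° = -2100.5 kJ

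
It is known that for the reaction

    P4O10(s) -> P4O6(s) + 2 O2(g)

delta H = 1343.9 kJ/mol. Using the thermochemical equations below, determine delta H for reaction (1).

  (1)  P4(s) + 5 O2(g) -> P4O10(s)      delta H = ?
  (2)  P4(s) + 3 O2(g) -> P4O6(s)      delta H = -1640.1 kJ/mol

delta H = -2984.0 kJ/mol

(1) reversed: contributes −x
(2) as written: -1640.1 kJ/mol
+1343.9 = (-1640.1) − x
x = (+1343.9 − (-1640.1)) / (-1) = -2984.0 kJ/mol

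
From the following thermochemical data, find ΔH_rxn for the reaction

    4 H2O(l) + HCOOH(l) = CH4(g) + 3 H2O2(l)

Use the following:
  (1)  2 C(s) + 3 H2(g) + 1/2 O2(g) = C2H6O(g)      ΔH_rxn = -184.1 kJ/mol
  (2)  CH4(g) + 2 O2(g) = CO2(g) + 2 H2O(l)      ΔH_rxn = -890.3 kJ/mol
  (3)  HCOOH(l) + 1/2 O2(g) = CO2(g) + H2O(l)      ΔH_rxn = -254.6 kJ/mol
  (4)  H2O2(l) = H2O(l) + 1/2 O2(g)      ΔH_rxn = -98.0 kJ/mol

ΔH_rxn = 929.7 kJ/mol

(1): not needed (C(s) appears nowhere else).
(2) reversed (reverse to put CH4(g) on the product side): +890.3 kJ/mol
(3) as written (HCOOH(l) already on the reactant side): -254.6 kJ/mol
(4) reversed and × 3 (H2O2(l) must end up as a product; ×3 to match 3 H2O2(l) in the target): (-3)·(-98.0) = +294.0 kJ/mol
Since enthalpy is a state function, ΔH_rxn = (+890.3) + (-254.6) + (+294.0) = 929.7 kJ/mol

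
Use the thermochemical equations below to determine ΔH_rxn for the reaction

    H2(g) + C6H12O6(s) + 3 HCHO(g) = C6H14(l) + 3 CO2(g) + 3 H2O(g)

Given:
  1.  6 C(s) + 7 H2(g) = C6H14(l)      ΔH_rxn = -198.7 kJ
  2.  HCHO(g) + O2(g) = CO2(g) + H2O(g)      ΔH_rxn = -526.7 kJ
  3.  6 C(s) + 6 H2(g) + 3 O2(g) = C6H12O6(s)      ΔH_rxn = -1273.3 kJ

ΔH_rxn = -505.5 kJ

eq. 1 as written (C6H14(l) already on the product side): -198.7 kJ
eq. 2 × 3 (scale by 3 for the 3 HCHO(g)): (3)·(-526.7) = -1580.1 kJ
eq. 3 reversed (reverse to put C6H12O6(s) on the reactant side): +1273.3 kJ
ΔH_rxn = (1)·(-198.7) + (3)·(-526.7) + (-1)·(-1273.3) = -505.5 kJ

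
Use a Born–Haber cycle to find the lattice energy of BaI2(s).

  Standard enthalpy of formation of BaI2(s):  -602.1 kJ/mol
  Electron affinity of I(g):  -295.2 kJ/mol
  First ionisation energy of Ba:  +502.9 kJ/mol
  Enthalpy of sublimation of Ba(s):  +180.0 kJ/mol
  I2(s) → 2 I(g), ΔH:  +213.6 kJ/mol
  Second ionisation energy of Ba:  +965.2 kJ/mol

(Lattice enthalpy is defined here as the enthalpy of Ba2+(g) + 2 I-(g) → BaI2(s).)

U = -1873.4 kJ/mol

ΔHf° = 1·ΔHsub + 1·(ΣIE) + 1·D(I2) + 2·EA + U
-602.1 = 1·(+180.0) + 1·(+1468.1) + 1·(+213.6) + 2·(-295.2) + U
U = -602.1 − (+1271.3) = -1873.4 kJ/mol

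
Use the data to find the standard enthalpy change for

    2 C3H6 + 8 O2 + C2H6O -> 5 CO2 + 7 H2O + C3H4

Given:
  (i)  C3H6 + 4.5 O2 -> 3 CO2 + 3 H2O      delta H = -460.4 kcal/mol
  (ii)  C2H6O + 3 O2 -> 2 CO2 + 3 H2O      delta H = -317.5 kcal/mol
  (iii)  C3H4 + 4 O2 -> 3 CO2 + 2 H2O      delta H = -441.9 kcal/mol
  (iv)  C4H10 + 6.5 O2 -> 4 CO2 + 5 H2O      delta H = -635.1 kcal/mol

delta H = -796.4 kcal/mol

(i) × 2 (×2 to match 2 C3H6 in the target): (2)·(-460.4) = -920.8 kcal/mol
(ii) as written (C2H6O already on the reactant side): -317.5 kcal/mol
(iii) reversed (C3H4 must end up as a product): +441.9 kcal/mol
(iv): not needed (C4H10 appears nowhere else).
delta H = (-920.8) + (-317.5) + (+441.9) = -796.4 kcal/mol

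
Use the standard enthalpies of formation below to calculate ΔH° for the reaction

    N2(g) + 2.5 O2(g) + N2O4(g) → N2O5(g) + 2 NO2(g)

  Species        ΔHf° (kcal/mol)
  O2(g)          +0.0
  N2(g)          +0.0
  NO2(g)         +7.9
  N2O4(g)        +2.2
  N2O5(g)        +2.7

ΔH° = 16.3 kcal/mol

Products: 1·(+2.7) + 2·(+7.9) = +18.5
Reactants: 1·(+0.0) + 5/2·(+0.0) + 1·(+2.2) = +2.2
ΔH° = (+18.5) − (+2.2) = 16.3 kcal/mol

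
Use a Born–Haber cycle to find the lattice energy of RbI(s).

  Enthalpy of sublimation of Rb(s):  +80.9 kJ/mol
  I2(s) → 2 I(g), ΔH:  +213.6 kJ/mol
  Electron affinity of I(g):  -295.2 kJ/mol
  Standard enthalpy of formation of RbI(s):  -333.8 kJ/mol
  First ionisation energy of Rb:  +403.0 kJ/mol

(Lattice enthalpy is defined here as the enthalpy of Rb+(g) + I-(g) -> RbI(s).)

U = -629.3 kJ/mol

ΔHf° = 1·ΔHsub + 1·(ΣIE) + 1/2·D(I2) + 1·EA + U
-333.8 = 1·(+80.9) + 1·(+403.0) + 1/2·(+213.6) + 1·(-295.2) + U
U = -333.8 − (+295.5) = -629.3 kJ/mol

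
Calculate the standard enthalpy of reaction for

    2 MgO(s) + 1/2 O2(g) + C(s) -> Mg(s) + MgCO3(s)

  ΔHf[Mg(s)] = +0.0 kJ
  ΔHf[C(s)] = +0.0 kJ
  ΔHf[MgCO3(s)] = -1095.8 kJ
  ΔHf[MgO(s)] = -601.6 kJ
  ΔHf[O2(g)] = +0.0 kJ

ΔHrxn = 107.4 kJ

Products: 1·(+0.0) + 1·(-1095.8) = -1095.8
Reactants: 2·(-601.6) + 1/2·(+0.0) + 1·(+0.0) = -1203.2
ΔHrxn = (-1095.8) − (-1203.2) = 107.4 kJ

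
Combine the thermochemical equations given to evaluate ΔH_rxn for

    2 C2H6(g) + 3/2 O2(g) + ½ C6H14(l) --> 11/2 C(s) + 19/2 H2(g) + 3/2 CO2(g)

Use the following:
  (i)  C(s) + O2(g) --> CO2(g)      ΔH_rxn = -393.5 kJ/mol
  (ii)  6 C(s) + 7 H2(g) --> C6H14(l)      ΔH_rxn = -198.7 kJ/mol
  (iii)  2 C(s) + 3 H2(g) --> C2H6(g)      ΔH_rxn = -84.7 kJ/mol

(i) × 3/2: (3/2)·(-393.5) = -590.25 kJ/mol
(ii) reversed and × 1/2: (-1/2)·(-198.7) = +99.35 kJ/mol
(iii) reversed and × 2: (-2)·(-84.7) = +169.4 kJ/mol
Summing the manipulated equations, ΔH_rxn = (3/2)·(-393.5) + (-1/2)·(-198.7) + (-2)·(-84.7) = -321.5 kJ/mol

ΔH_rxn = -321.5 kJ/mol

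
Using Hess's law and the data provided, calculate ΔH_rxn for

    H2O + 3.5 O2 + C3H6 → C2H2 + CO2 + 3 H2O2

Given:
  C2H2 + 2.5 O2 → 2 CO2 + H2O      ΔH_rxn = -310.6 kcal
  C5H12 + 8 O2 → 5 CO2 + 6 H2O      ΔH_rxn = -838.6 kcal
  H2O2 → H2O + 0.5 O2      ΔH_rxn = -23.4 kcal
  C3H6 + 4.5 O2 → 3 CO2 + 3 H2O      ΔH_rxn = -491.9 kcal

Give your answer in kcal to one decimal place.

ΔH_rxn = -111.1 kcal

equation 1 reversed: +310.6 kcal
equation 2: not needed.
equation 3 reversed and × 3: (-3)·(-23.4) = +70.2 kcal
equation 4 as written: -491.9 kcal
By Hess's law, ΔH_rxn = (+310.6) + (+70.2) + (-491.9) = -111.1 kcal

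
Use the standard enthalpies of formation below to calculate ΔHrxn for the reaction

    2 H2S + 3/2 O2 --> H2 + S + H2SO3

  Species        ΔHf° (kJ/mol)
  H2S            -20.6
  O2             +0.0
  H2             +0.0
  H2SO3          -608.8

ΔHrxn = -567.6 kJ/mol

Products: 1·(+0.0) + 1·(+0.0) + 1·(-608.8) = -608.8
Reactants: 2·(-20.6) + 3/2·(+0.0) = -41.2
ΔHrxn = (-608.8) − (-41.2) = -567.6 kJ/mol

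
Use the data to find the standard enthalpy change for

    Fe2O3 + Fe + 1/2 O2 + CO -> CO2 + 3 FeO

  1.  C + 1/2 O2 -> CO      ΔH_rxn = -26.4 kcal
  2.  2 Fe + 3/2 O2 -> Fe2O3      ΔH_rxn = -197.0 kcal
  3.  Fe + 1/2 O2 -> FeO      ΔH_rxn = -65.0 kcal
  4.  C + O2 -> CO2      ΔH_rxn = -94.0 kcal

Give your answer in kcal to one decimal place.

eq. 1 reversed (reverse to put CO on the reactant side): +26.4 kcal
eq. 2 reversed (Fe2O3 must end up as a reactant): +197.0 kcal
eq. 3 × 3 (×3 to match 3 FeO in the target): (3)·(-65.0) = -195.0 kcal
eq. 4 as written (CO2 already on the product side): -94.0 kcal
Summing the manipulated equations, ΔH_rxn = (+26.4) + (+197.0) + (-195.0) + (-94.0) = -65.6 kcal

ΔH_rxn = -65.6 kcal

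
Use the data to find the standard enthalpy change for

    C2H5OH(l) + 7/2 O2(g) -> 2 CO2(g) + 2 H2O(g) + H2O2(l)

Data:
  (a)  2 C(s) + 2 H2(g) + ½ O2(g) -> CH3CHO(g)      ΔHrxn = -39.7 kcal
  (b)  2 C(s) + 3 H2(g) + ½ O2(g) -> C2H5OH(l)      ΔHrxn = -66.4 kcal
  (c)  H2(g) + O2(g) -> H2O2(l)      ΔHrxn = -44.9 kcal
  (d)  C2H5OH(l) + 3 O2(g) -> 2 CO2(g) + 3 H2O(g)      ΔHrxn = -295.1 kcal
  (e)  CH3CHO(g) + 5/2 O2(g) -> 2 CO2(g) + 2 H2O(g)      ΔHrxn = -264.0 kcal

(a) as written: -39.7 kcal
(b) reversed: +66.4 kcal
(c) as written (H2O2(l) already on the product side): -44.9 kcal
(d): not needed.
(e) as written: -264.0 kcal
ΔHrxn = (-39.7) + (+66.4) + (-44.9) + (-264.0) = -282.2 kcal

ΔHrxn = -282.2 kcal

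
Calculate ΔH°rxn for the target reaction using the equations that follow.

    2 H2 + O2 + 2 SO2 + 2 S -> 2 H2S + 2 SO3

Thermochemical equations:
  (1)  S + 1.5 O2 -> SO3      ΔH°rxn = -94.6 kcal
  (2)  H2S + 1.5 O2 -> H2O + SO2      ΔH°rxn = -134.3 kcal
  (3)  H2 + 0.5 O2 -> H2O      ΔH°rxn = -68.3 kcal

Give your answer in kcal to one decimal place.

ΔH°rxn = -57.2 kcal

(1) × 2 (×2 to match 2 SO3 in the target): (2)·(-94.6) = -189.2 kcal
(2) reversed and × 2 (H2S must end up as a product; ×2 to match 2 H2S in the target): (-2)·(-134.3) = +268.6 kcal
(3) × 2 (scale by 2 for the 2 H2): (2)·(-68.3) = -136.6 kcal
Combining the equations, ΔH°rxn = (-189.2) + (+268.6) + (-136.6) = -57.2 kcal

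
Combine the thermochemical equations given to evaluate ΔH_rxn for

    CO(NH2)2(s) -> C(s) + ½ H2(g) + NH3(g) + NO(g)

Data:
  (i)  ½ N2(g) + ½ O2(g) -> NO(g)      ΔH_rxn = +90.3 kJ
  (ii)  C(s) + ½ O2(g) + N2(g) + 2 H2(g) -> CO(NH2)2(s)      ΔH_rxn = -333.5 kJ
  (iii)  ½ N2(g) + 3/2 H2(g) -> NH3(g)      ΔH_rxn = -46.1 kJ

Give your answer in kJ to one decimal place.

ΔH_rxn = 377.7 kJ

(i) as written: +90.3 kJ
(ii) reversed: +333.5 kJ
(iii) as written: -46.1 kJ
Combining the equations, ΔH_rxn = (1)·(+90.3) + (-1)·(-333.5) + (1)·(-46.1) = 377.7 kJ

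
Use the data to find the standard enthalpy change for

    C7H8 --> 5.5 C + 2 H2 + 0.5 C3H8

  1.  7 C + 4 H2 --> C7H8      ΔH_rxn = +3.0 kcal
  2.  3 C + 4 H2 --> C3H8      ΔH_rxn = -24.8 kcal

ΔH_rxn = -15.4 kcal

eq. 1 reversed: -3.0 kcal
eq. 2 × 1/2: (1/2)·(-24.8) = -12.4 kcal
By Hess's law, ΔH_rxn = (-1)·(+3.0) + (1/2)·(-24.8) = -15.4 kcal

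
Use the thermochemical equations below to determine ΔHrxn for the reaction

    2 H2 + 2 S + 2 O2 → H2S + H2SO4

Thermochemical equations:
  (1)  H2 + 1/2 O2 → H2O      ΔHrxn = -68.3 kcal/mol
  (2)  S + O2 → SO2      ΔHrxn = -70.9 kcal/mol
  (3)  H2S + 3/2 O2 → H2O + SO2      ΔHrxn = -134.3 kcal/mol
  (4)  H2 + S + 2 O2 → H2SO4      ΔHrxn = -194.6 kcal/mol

(1) as written: -68.3 kcal/mol
(2) as written: -70.9 kcal/mol
(3) reversed (H2S must end up as a product): +134.3 kcal/mol
(4) as written (H2SO4 already on the product side): -194.6 kcal/mol
By Hess's law, ΔHrxn = (1)·(-68.3) + (1)·(-70.9) + (-1)·(-134.3) + (1)·(-194.6) = -199.5 kcal/mol

ΔHrxn = -199.5 kcal/mol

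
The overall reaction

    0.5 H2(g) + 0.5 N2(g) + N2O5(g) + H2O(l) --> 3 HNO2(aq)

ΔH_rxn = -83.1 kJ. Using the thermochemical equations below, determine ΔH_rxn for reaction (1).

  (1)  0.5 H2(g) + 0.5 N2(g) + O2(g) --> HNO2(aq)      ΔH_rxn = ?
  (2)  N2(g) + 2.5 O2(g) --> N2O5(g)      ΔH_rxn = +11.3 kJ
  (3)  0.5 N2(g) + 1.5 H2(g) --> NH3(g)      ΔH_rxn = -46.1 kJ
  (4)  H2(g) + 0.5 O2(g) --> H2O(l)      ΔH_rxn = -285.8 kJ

(1) × 3: contributes 3·x
(2) reversed: -11.3 kJ
(3): not needed.
(4) reversed: +285.8 kJ
-83.1 = (-11.3) + (+285.8) + 3·x
x = (-83.1 − (+274.5)) / (3) = -119.2 kJ

ΔH_rxn = -119.2 kJ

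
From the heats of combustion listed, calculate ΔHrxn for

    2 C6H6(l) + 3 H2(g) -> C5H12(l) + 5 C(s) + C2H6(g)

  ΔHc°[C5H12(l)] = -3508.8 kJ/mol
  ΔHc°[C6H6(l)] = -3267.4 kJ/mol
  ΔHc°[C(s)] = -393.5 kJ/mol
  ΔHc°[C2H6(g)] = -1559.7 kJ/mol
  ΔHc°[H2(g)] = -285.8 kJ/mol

ΔHrxn = -356.2 kJ/mol

With combustion enthalpies, reactants minus products:
= [2·(-3267.4) + 3·(-285.8)] − [1·(-3508.8) + 5·(-393.5) + 1·(-1559.7)]
= -356.2 kJ/mol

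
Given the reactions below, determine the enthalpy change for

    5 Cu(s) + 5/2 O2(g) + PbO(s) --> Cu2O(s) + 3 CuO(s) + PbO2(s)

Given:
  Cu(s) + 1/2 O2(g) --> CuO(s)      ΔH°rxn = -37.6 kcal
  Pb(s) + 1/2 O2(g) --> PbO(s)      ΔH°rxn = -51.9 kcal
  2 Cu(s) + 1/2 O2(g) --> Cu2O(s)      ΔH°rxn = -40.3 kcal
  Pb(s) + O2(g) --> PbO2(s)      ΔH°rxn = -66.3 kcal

equation 1 × 3 (scale by 3 for the 3 CuO(s)): (3)·(-37.6) = -112.8 kcal
equation 2 reversed (reverse to put PbO(s) on the reactant side): +51.9 kcal
equation 3 as written (Cu2O(s) already on the product side): -40.3 kcal
equation 4 as written (PbO2(s) already on the product side): -66.3 kcal
By Hess's law, ΔH°rxn = (3)·(-37.6) + (-1)·(-51.9) + (1)·(-40.3) + (1)·(-66.3) = -167.5 kcal

ΔH°rxn = -167.5 kcal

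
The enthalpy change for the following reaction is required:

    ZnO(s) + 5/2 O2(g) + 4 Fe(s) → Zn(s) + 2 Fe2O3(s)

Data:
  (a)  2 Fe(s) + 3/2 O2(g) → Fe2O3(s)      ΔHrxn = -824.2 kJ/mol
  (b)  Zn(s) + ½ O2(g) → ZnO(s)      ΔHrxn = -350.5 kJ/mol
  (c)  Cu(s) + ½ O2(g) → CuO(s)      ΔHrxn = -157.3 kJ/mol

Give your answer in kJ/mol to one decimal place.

(a) × 2: (2)·(-824.2) = -1648.4 kJ/mol
(b) reversed: +350.5 kJ/mol
(c): not needed.
Summing the manipulated equations, ΔHrxn = (2)·(-824.2) + (-1)·(-350.5) = -1297.9 kJ/mol

ΔHrxn = -1297.9 kJ/mol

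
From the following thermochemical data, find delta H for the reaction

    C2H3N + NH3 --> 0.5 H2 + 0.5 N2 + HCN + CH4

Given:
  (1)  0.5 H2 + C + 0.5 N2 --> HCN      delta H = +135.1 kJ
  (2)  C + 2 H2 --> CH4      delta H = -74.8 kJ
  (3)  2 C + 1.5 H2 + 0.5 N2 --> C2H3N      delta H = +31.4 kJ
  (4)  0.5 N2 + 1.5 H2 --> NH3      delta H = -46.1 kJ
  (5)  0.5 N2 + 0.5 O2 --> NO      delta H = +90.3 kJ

(1) as written (HCN already on the product side): +135.1 kJ
(2) as written (CH4 already on the product side): -74.8 kJ
(3) reversed (reverse to put C2H3N on the reactant side): -31.4 kJ
(4) reversed (reverse to put NH3 on the reactant side): +46.1 kJ
(5): not needed (O2 appears nowhere else).
delta H = (+135.1) + (-74.8) + (-31.4) + (+46.1) = 75.0 kJ

delta H = 75.0 kJ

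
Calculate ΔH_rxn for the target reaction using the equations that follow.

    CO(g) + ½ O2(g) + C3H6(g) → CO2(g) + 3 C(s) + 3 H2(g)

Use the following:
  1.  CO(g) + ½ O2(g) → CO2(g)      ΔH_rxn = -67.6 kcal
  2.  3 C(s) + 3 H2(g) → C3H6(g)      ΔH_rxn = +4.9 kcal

eq. 1 as written: -67.6 kcal
eq. 2 reversed: -4.9 kcal
Summing the manipulated equations, ΔH_rxn = (1)·(-67.6) + (-1)·(+4.9) = -72.5 kcal

ΔH_rxn = -72.5 kcal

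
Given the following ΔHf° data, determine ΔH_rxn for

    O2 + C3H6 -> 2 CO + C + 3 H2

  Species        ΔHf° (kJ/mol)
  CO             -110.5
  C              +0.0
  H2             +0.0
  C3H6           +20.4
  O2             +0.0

ΔH_rxn = -241.4 kJ/mol

ΔH°rxn = Σ nΔHf°(products) − Σ nΔHf°(reactants).
Products: 2·(-110.5) + 1·(+0.0) + 3·(+0.0) = -221.0
Reactants: 1·(+0.0) + 1·(+20.4) = +20.4
ΔH_rxn = (-221.0) − (+20.4) = -241.4 kJ/mol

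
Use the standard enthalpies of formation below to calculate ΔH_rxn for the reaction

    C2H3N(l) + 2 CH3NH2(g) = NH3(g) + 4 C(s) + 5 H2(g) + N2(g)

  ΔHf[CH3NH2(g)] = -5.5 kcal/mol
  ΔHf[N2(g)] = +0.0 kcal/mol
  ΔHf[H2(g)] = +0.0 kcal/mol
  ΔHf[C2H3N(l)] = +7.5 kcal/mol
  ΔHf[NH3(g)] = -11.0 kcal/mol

Products: 1·(-11.0) + 4·(+0.0) + 5·(+0.0) + 1·(+0.0) = -11.0
Reactants: 1·(+7.5) + 2·(-5.5) = -3.5
ΔH_rxn = (-11.0) − (-3.5) = -7.5 kcal/mol

ΔH_rxn = -7.5 kcal/mol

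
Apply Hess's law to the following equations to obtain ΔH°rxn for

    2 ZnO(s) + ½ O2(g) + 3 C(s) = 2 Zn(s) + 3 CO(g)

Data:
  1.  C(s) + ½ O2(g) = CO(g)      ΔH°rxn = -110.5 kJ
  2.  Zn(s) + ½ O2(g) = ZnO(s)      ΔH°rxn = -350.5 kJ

eq. 1 × 3: (3)·(-110.5) = -331.5 kJ
eq. 2 reversed and × 2: (-2)·(-350.5) = +701.0 kJ
Since enthalpy is a state function, ΔH°rxn = (3)·(-110.5) + (-2)·(-350.5) = 369.5 kJ

ΔH°rxn = 369.5 kJ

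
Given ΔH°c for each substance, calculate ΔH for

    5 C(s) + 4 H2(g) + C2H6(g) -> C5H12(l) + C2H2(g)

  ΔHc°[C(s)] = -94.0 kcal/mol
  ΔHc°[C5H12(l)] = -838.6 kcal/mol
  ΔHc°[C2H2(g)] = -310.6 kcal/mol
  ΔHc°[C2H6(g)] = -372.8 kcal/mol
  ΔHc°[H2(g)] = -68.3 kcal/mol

Using ΔH = Σ nΔHc°(reactants) − Σ nΔHc°(products):
= [5·(-94.0) + 4·(-68.3) + 1·(-372.8)] − [1·(-838.6) + 1·(-310.6)]
= 33.2 kcal/mol

ΔH = 33.2 kcal/mol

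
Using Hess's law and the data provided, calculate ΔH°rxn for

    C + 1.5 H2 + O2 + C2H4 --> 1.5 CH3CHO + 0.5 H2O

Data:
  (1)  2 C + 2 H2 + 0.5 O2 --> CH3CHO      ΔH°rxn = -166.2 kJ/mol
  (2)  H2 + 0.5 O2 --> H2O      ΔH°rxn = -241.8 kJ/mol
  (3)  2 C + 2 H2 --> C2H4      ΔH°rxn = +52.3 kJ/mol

(1) × 3/2 (×3/2 to match 3/2 CH3CHO in the target): (3/2)·(-166.2) = -249.3 kJ/mol
(2) × 1/2 (×1/2 to match 1/2 H2O in the target): (1/2)·(-241.8) = -120.9 kJ/mol
(3) reversed (C2H4 must end up as a reactant): -52.3 kJ/mol
ΔH°rxn = (3/2)·(-166.2) + (1/2)·(-241.8) + (-1)·(+52.3) = -422.5 kJ/mol

ΔH°rxn = -422.5 kJ/mol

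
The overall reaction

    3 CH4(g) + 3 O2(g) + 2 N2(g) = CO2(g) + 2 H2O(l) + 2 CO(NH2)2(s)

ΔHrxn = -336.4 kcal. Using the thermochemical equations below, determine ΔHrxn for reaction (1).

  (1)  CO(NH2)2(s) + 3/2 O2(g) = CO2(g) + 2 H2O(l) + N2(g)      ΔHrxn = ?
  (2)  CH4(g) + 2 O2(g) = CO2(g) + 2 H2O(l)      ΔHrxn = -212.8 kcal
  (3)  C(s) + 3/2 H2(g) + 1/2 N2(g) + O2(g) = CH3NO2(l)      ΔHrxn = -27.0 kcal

(1) reversed and × 2: contributes −2·x
(2) × 3: (3)·(-212.8) = -638.4 kcal
(3): not needed.
-336.4 = (-638.4) − 2·x
x = (-336.4 − (-638.4)) / (-2) = -151.0 kcal

ΔHrxn = -151.0 kcal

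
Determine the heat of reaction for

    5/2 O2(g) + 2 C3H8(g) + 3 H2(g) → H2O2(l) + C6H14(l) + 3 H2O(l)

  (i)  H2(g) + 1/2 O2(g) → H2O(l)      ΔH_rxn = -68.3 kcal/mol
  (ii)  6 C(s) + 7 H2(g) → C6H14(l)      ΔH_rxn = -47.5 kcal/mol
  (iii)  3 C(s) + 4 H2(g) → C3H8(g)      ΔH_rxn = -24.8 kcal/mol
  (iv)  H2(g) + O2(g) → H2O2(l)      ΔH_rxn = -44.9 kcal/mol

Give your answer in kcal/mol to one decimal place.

ΔH_rxn = -247.7 kcal/mol

(i) × 3 (scale by 3 for the 3 H2O(l)): (3)·(-68.3) = -204.9 kcal/mol
(ii) as written (C6H14(l) already on the product side): -47.5 kcal/mol
(iii) reversed and × 2 (reverse to put C3H8(g) on the reactant side; ×2 to match 2 C3H8(g) in the target): (-2)·(-24.8) = +49.6 kcal/mol
(iv) as written (H2O2(l) already on the product side): -44.9 kcal/mol
Summing the manipulated equations, ΔH_rxn = (-204.9) + (-47.5) + (+49.6) + (-44.9) = -247.7 kcal/mol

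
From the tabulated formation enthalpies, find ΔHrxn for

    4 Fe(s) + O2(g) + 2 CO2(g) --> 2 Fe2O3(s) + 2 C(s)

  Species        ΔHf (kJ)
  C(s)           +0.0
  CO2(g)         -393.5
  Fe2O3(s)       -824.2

ΔHrxn = -861.4 kJ

Products: 2·(-824.2) + 2·(+0.0) = -1648.4
Reactants: 4·(+0.0) + 1·(+0.0) + 2·(-393.5) = -787.0
ΔHrxn = (-1648.4) − (-787.0) = -861.4 kJ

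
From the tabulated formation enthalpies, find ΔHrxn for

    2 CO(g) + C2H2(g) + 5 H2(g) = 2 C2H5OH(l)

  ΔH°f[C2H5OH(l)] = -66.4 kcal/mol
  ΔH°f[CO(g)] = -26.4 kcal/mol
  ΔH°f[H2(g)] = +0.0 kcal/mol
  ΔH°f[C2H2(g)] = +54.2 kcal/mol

ΔHrxn = -134.2 kcal/mol

Products: 2·(-66.4) = -132.8
Reactants: 2·(-26.4) + 1·(+54.2) + 5·(+0.0) = +1.4
ΔHrxn = (-132.8) − (+1.4) = -134.2 kcal/mol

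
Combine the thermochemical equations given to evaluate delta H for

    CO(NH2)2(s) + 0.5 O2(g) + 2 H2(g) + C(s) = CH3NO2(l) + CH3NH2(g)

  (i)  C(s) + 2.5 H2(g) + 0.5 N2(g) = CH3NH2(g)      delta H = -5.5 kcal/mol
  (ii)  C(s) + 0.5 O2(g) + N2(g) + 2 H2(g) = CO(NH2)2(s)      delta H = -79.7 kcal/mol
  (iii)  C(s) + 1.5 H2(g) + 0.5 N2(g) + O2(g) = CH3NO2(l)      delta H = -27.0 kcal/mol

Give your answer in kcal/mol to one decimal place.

(i) as written (CH3NH2(g) already on the product side): -5.5 kcal/mol
(ii) reversed (reverse to put CO(NH2)2(s) on the reactant side): +79.7 kcal/mol
(iii) as written (CH3NO2(l) already on the product side): -27.0 kcal/mol
delta H = (1)·(-5.5) + (-1)·(-79.7) + (1)·(-27.0) = 47.2 kcal/mol

delta H = 47.2 kcal/mol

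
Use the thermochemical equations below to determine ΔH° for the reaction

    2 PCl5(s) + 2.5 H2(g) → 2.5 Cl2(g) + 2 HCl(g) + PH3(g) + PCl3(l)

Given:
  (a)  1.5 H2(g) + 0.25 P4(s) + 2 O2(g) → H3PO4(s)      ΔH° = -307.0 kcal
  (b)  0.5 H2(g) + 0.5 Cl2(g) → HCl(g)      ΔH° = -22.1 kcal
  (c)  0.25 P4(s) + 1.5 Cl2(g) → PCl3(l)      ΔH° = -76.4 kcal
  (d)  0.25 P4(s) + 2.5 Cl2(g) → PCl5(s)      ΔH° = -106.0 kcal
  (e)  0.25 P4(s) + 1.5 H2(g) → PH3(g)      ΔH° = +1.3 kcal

ΔH° = 92.7 kcal

(a): not needed.
(b) × 2: (2)·(-22.1) = -44.2 kcal
(c) as written: -76.4 kcal
(d) reversed and × 2: (-2)·(-106.0) = +212.0 kcal
(e) as written: +1.3 kcal
Combining the equations, ΔH° = (-44.2) + (-76.4) + (+212.0) + (+1.3) = 92.7 kcal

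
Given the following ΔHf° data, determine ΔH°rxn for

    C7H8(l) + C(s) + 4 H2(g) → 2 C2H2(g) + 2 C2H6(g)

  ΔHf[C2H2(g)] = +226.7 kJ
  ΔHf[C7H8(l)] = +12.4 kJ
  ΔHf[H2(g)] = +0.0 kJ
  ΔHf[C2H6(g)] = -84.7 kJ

Products: 2·(+226.7) + 2·(-84.7) = +284.0
Reactants: 1·(+12.4) + 1·(+0.0) + 4·(+0.0) = +12.4
ΔH°rxn = (+284.0) − (+12.4) = 271.6 kJ

ΔH°rxn = 271.6 kJ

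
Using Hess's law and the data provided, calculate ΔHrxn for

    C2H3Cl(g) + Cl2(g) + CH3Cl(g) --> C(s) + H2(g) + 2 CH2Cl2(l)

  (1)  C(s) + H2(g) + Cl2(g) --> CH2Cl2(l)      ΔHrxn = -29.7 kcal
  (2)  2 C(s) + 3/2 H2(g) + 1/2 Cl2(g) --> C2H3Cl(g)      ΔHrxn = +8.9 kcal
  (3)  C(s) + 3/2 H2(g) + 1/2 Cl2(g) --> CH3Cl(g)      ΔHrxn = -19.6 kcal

(1) × 2 (scale by 2 for the 2 CH2Cl2(l)): (2)·(-29.7) = -59.4 kcal
(2) reversed (reverse to put C2H3Cl(g) on the reactant side): -8.9 kcal
(3) reversed (reverse to put CH3Cl(g) on the reactant side): +19.6 kcal
Since enthalpy is a state function, ΔHrxn = (-59.4) + (-8.9) + (+19.6) = -48.7 kcal

ΔHrxn = -48.7 kcal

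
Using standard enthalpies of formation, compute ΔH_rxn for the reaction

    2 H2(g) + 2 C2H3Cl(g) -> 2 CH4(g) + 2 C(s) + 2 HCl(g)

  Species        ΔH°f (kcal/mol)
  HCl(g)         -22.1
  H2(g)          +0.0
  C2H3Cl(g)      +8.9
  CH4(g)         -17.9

Products: 2·(-17.9) + 2·(+0.0) + 2·(-22.1) = -80.0
Reactants: 2·(+0.0) + 2·(+8.9) = +17.8
ΔH_rxn = (-80.0) − (+17.8) = -97.8 kcal/mol

ΔH_rxn = -97.8 kcal/mol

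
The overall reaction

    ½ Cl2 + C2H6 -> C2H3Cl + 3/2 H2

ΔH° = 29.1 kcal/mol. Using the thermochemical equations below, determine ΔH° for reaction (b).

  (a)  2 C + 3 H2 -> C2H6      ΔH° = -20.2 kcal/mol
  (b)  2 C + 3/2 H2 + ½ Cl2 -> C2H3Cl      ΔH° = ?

(a) reversed (reverse to put C2H6 on the reactant side): +20.2 kcal/mol
(b) as written (C2H3Cl already on the product side): contributes x
+29.1 = (+20.2) + x
x = (+29.1 − (+20.2)) / (1) = 8.9 kcal/mol

ΔH° = 8.9 kcal/mol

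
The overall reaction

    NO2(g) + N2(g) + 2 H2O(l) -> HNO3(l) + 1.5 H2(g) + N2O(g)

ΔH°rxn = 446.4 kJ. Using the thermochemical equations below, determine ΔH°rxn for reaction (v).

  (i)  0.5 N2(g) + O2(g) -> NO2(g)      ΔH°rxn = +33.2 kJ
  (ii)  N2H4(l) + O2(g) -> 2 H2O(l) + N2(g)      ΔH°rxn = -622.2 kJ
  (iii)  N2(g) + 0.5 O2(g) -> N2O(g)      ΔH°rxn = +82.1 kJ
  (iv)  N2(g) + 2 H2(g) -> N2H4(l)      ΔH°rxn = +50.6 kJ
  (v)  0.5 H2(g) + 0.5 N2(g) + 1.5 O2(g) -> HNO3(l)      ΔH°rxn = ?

ΔH°rxn = -174.1 kJ

(i) reversed: -33.2 kJ
(ii) reversed: +622.2 kJ
(iii) as written: +82.1 kJ
(iv) reversed: -50.6 kJ
(v) as written: contributes x
+446.4 = (-33.2) + (+622.2) + (+82.1) + (-50.6) + x
x = (+446.4 − (+620.5)) / (1) = -174.1 kJ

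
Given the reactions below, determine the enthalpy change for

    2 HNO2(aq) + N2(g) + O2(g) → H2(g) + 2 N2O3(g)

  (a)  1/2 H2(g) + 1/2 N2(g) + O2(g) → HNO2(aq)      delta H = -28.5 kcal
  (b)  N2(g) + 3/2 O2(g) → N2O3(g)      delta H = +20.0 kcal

(a) reversed and × 2: (-2)·(-28.5) = +57.0 kcal
(b) × 2: (2)·(+20.0) = +40.0 kcal
delta H = (-2)·(-28.5) + (2)·(+20.0) = 97.0 kcal

delta H = 97.0 kcal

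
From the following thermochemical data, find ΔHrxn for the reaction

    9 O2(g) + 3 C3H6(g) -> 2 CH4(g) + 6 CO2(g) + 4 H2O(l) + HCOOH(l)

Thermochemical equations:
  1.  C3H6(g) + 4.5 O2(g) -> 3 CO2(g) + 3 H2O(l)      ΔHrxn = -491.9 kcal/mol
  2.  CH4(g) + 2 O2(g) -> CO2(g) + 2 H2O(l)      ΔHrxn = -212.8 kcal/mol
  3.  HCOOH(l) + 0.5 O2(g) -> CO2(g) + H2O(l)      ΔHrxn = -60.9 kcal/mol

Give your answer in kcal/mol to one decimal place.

ΔHrxn = -989.2 kcal/mol

eq. 1 × 3: (3)·(-491.9) = -1475.7 kcal/mol
eq. 2 reversed and × 2: (-2)·(-212.8) = +425.6 kcal/mol
eq. 3 reversed: +60.9 kcal/mol
ΔHrxn = (3)·(-491.9) + (-2)·(-212.8) + (-1)·(-60.9) = -989.2 kcal/mol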